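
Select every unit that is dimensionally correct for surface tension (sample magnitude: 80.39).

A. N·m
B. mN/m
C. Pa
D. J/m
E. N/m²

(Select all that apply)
B

surface tension has SI base units: kg / s^2

Checking each option against kg / s^2:
  A. N·m: ✗ does not match
  B. mN/m: ✓ matches
  C. Pa: ✗ does not match
  D. J/m: ✗ does not match
  E. N/m²: ✗ does not match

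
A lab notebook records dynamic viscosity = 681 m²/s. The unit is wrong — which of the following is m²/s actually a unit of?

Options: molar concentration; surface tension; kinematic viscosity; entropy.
kinematic viscosity

dynamic viscosity should have units dimensionally equivalent to kg / (m * s) (e.g. Pa·s).
The given unit 'm²/s' reduces to m^2 / s. Of the listed options, that is the dimensionality of kinematic viscosity.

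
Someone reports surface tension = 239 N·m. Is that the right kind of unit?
No

surface tension has SI base units: kg / s^2
N·m does NOT reduce to kg / s^2; a valid unit for surface tension would be e.g. N/m.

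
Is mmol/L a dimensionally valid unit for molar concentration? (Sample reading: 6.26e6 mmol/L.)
Yes

molar concentration has SI base units: mol / m^3
mmol/L reduces to the same SI base units, so it is a valid unit for molar concentration.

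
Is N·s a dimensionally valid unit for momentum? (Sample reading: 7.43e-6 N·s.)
Yes

momentum has SI base units: kg * m / s
N·s reduces to the same SI base units, so it is a valid unit for momentum.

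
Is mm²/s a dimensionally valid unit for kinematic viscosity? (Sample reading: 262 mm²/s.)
Yes

kinematic viscosity has SI base units: m^2 / s
mm²/s reduces to the same SI base units, so it is a valid unit for kinematic viscosity.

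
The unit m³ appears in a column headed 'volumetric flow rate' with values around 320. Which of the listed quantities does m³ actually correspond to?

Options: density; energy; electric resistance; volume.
volume

volumetric flow rate should have units dimensionally equivalent to m^3 / s (e.g. m³/s).
The given unit 'm³' reduces to m^3. Of the listed options, that is the dimensionality of volume.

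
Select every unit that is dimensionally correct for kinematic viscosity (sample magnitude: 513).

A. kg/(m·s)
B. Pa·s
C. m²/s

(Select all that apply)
C

kinematic viscosity has SI base units: m^2 / s

Checking each option against m^2 / s:
  A. kg/(m·s): ✗ does not match
  B. Pa·s: ✗ does not match
  C. m²/s: ✓ matches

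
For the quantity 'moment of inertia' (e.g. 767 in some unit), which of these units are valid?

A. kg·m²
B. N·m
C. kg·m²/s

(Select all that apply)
A

moment of inertia has SI base units: kg * m^2

Checking each option against kg * m^2:
  A. kg·m²: ✓ matches
  B. N·m: ✗ does not match
  C. kg·m²/s: ✗ does not match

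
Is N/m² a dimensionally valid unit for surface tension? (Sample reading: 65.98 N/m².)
No

surface tension has SI base units: kg / s^2
N/m² does NOT reduce to kg / s^2; a valid unit for surface tension would be e.g. N/m.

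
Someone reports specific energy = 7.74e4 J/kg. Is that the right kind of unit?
Yes

specific energy has SI base units: m^2 / s^2
J/kg reduces to the same SI base units, so it is a valid unit for specific energy.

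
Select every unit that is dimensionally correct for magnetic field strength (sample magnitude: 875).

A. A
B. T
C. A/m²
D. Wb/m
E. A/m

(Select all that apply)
E

magnetic field strength has SI base units: A / m

Checking each option against A / m:
  A. A: ✗ does not match
  B. T: ✗ does not match
  C. A/m²: ✗ does not match
  D. Wb/m: ✗ does not match
  E. A/m: ✓ matches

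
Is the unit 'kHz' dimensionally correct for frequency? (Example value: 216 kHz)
Yes

frequency has SI base units: 1 / s
kHz reduces to the same SI base units, so it is a valid unit for frequency.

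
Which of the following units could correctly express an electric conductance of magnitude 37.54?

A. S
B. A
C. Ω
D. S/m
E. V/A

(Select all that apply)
A

electric conductance has SI base units: A^2 * s^3 / (kg * m^2)

Checking each option against A^2 * s^3 / (kg * m^2):
  A. S: ✓ matches
  B. A: ✗ does not match
  C. Ω: ✗ does not match
  D. S/m: ✗ does not match
  E. V/A: ✗ does not match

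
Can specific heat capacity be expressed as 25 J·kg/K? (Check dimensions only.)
No

specific heat capacity has SI base units: m^2 / (s^2 * K)
J·kg/K does NOT reduce to m^2 / (s^2 * K); a valid unit for specific heat capacity would be e.g. J/(kg·K).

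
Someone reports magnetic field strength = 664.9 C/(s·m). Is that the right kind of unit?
Yes

magnetic field strength has SI base units: A / m
C/(s·m) reduces to the same SI base units, so it is a valid unit for magnetic field strength.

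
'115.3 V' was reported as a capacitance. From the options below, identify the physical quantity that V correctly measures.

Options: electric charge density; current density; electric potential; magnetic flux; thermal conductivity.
electric potential

capacitance should have units dimensionally equivalent to A^2 * s^4 / (kg * m^2) (e.g. F).
The given unit 'V' reduces to kg * m^2 / (A * s^3). Of the listed options, that is the dimensionality of electric potential.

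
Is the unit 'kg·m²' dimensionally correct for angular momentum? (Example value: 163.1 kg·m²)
No

angular momentum has SI base units: kg * m^2 / s
kg·m² does NOT reduce to kg * m^2 / s; a valid unit for angular momentum would be e.g. kg·m²/s.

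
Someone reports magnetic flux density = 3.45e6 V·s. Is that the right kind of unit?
No

magnetic flux density has SI base units: kg / (A * s^2)
V·s does NOT reduce to kg / (A * s^2); a valid unit for magnetic flux density would be e.g. T.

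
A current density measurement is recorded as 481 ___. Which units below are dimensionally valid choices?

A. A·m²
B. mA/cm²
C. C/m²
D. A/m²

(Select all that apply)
B, D

current density has SI base units: A / m^2

Checking each option against A / m^2:
  A. A·m²: ✗ does not match
  B. mA/cm²: ✓ matches
  C. C/m²: ✗ does not match
  D. A/m²: ✓ matches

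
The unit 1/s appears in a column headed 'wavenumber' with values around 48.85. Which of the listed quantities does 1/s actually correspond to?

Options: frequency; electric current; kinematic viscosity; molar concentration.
frequency

wavenumber should have units dimensionally equivalent to 1 / m (e.g. 1/m).
The given unit '1/s' reduces to 1 / s. Of the listed options, that is the dimensionality of frequency.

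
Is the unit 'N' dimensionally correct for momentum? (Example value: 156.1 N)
No

momentum has SI base units: kg * m / s
N does NOT reduce to kg * m / s; a valid unit for momentum would be e.g. kg·m/s.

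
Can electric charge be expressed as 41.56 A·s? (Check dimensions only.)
Yes

electric charge has SI base units: A * s
A·s reduces to the same SI base units, so it is a valid unit for electric charge.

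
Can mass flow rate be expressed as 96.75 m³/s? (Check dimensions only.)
No

mass flow rate has SI base units: kg / s
m³/s does NOT reduce to kg / s; a valid unit for mass flow rate would be e.g. kg/s.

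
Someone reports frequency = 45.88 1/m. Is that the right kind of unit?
No

frequency has SI base units: 1 / s
1/m does NOT reduce to 1 / s; a valid unit for frequency would be e.g. Hz.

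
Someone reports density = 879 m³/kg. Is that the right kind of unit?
No

density has SI base units: kg / m^3
m³/kg does NOT reduce to kg / m^3; a valid unit for density would be e.g. kg/m³.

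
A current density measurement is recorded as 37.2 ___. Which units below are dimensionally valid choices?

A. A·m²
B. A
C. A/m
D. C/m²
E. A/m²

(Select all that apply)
E

current density has SI base units: A / m^2

Checking each option against A / m^2:
  A. A·m²: ✗ does not match
  B. A: ✗ does not match
  C. A/m: ✗ does not match
  D. C/m²: ✗ does not match
  E. A/m²: ✓ matches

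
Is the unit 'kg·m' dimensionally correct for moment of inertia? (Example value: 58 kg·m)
No

moment of inertia has SI base units: kg * m^2
kg·m does NOT reduce to kg * m^2; a valid unit for moment of inertia would be e.g. kg·m².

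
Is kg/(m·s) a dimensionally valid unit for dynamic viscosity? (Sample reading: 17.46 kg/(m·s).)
Yes

dynamic viscosity has SI base units: kg / (m * s)
kg/(m·s) reduces to the same SI base units, so it is a valid unit for dynamic viscosity.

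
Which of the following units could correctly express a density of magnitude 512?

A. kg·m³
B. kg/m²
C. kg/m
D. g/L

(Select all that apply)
D

density has SI base units: kg / m^3

Checking each option against kg / m^3:
  A. kg·m³: ✗ does not match
  B. kg/m²: ✗ does not match
  C. kg/m: ✗ does not match
  D. g/L: ✓ matches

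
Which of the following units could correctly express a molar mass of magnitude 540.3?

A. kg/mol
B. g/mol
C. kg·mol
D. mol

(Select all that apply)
A, B

molar mass has SI base units: kg / mol

Checking each option against kg / mol:
  A. kg/mol: ✓ matches
  B. g/mol: ✓ matches
  C. kg·mol: ✗ does not match
  D. mol: ✗ does not match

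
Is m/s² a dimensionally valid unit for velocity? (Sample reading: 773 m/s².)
No

velocity has SI base units: m / s
m/s² does NOT reduce to m / s; a valid unit for velocity would be e.g. m/s.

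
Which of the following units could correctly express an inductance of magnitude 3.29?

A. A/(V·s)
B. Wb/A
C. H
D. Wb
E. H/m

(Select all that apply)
B, C

inductance has SI base units: kg * m^2 / (A^2 * s^2)

Checking each option against kg * m^2 / (A^2 * s^2):
  A. A/(V·s): ✗ does not match
  B. Wb/A: ✓ matches
  C. H: ✓ matches
  D. Wb: ✗ does not match
  E. H/m: ✗ does not match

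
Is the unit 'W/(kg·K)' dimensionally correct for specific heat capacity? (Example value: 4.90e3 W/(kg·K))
No

specific heat capacity has SI base units: m^2 / (s^2 * K)
W/(kg·K) does NOT reduce to m^2 / (s^2 * K); a valid unit for specific heat capacity would be e.g. J/(kg·K).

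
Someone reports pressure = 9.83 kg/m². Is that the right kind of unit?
No

pressure has SI base units: kg / (m * s^2)
kg/m² does NOT reduce to kg / (m * s^2); a valid unit for pressure would be e.g. Pa.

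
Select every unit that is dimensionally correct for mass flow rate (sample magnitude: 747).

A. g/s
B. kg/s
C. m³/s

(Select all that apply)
A, B

mass flow rate has SI base units: kg / s

Checking each option against kg / s:
  A. g/s: ✓ matches
  B. kg/s: ✓ matches
  C. m³/s: ✗ does not match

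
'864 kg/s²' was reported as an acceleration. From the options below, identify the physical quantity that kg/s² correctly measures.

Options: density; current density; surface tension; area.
surface tension

acceleration should have units dimensionally equivalent to m / s^2 (e.g. m/s²).
The given unit 'kg/s²' reduces to kg / s^2. Of the listed options, that is the dimensionality of surface tension.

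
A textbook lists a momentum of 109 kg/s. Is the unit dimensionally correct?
No

momentum has SI base units: kg * m / s
kg/s does NOT reduce to kg * m / s; a valid unit for momentum would be e.g. kg·m/s.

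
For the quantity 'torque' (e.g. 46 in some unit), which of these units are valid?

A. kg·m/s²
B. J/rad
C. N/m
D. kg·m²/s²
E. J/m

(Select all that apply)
B, D

torque has SI base units: kg * m^2 / s^2

Checking each option against kg * m^2 / s^2:
  A. kg·m/s²: ✗ does not match
  B. J/rad: ✓ matches
  C. N/m: ✗ does not match
  D. kg·m²/s²: ✓ matches
  E. J/m: ✗ does not match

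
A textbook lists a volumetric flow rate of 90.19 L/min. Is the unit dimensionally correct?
Yes

volumetric flow rate has SI base units: m^3 / s
L/min reduces to the same SI base units, so it is a valid unit for volumetric flow rate.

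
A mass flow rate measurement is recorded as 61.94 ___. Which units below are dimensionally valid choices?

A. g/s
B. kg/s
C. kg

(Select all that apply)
A, B

mass flow rate has SI base units: kg / s

Checking each option against kg / s:
  A. g/s: ✓ matches
  B. kg/s: ✓ matches
  C. kg: ✗ does not match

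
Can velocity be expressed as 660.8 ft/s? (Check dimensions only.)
Yes

velocity has SI base units: m / s
ft/s reduces to the same SI base units, so it is a valid unit for velocity.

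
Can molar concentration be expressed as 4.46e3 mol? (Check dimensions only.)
No

molar concentration has SI base units: mol / m^3
mol does NOT reduce to mol / m^3; a valid unit for molar concentration would be e.g. mol/m³.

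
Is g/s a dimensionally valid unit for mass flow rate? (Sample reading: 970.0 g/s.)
Yes

mass flow rate has SI base units: kg / s
g/s reduces to the same SI base units, so it is a valid unit for mass flow rate.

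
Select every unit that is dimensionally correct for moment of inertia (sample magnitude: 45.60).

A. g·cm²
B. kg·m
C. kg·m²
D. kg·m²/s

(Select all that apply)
A, C

moment of inertia has SI base units: kg * m^2

Checking each option against kg * m^2:
  A. g·cm²: ✓ matches
  B. kg·m: ✗ does not match
  C. kg·m²: ✓ matches
  D. kg·m²/s: ✗ does not match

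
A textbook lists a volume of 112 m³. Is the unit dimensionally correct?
Yes

volume has SI base units: m^3
m³ reduces to the same SI base units, so it is a valid unit for volume.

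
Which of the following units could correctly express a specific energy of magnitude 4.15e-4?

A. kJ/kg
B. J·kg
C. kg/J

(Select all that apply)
A

specific energy has SI base units: m^2 / s^2

Checking each option against m^2 / s^2:
  A. kJ/kg: ✓ matches
  B. J·kg: ✗ does not match
  C. kg/J: ✗ does not match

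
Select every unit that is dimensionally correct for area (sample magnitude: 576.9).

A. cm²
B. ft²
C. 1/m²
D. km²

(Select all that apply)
A, B, D

area has SI base units: m^2

Checking each option against m^2:
  A. cm²: ✓ matches
  B. ft²: ✓ matches
  C. 1/m²: ✗ does not match
  D. km²: ✓ matches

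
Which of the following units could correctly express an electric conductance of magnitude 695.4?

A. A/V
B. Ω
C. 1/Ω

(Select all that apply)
A, C

electric conductance has SI base units: A^2 * s^3 / (kg * m^2)

Checking each option against A^2 * s^3 / (kg * m^2):
  A. A/V: ✓ matches
  B. Ω: ✗ does not match
  C. 1/Ω: ✓ matches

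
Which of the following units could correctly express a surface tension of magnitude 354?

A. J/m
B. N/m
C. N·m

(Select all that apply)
B

surface tension has SI base units: kg / s^2

Checking each option against kg / s^2:
  A. J/m: ✗ does not match
  B. N/m: ✓ matches
  C. N·m: ✗ does not match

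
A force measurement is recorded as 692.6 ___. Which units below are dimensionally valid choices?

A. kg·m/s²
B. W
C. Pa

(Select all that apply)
A

force has SI base units: kg * m / s^2

Checking each option against kg * m / s^2:
  A. kg·m/s²: ✓ matches
  B. W: ✗ does not match
  C. Pa: ✗ does not match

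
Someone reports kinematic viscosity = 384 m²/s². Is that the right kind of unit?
No

kinematic viscosity has SI base units: m^2 / s
m²/s² does NOT reduce to m^2 / s; a valid unit for kinematic viscosity would be e.g. m²/s.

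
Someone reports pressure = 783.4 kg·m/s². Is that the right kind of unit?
No

pressure has SI base units: kg / (m * s^2)
kg·m/s² does NOT reduce to kg / (m * s^2); a valid unit for pressure would be e.g. Pa.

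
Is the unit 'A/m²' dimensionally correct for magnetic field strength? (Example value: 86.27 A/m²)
No

magnetic field strength has SI base units: A / m
A/m² does NOT reduce to A / m; a valid unit for magnetic field strength would be e.g. A/m.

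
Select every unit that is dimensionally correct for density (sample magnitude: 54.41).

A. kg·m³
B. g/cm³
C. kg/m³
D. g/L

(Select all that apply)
B, C, D

density has SI base units: kg / m^3

Checking each option against kg / m^3:
  A. kg·m³: ✗ does not match
  B. g/cm³: ✓ matches
  C. kg/m³: ✓ matches
  D. g/L: ✓ matches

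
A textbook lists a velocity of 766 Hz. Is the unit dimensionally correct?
No

velocity has SI base units: m / s
Hz does NOT reduce to m / s; a valid unit for velocity would be e.g. m/s.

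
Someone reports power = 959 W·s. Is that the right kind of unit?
No

power has SI base units: kg * m^2 / s^3
W·s does NOT reduce to kg * m^2 / s^3; a valid unit for power would be e.g. W.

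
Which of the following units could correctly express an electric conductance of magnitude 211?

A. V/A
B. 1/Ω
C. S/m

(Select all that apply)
B

electric conductance has SI base units: A^2 * s^3 / (kg * m^2)

Checking each option against A^2 * s^3 / (kg * m^2):
  A. V/A: ✗ does not match
  B. 1/Ω: ✓ matches
  C. S/m: ✗ does not match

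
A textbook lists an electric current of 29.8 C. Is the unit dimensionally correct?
No

electric current has SI base units: A
C does NOT reduce to A; a valid unit for electric current would be e.g. A.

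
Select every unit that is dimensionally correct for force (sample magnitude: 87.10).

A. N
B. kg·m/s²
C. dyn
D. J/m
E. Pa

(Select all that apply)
A, B, C, D

force has SI base units: kg * m / s^2

Checking each option against kg * m / s^2:
  A. N: ✓ matches
  B. kg·m/s²: ✓ matches
  C. dyn: ✓ matches
  D. J/m: ✓ matches
  E. Pa: ✗ does not match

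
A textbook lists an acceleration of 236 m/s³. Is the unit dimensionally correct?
No

acceleration has SI base units: m / s^2
m/s³ does NOT reduce to m / s^2; a valid unit for acceleration would be e.g. m/s².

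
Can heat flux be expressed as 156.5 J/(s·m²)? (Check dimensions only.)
Yes

heat flux has SI base units: kg / s^3
J/(s·m²) reduces to the same SI base units, so it is a valid unit for heat flux.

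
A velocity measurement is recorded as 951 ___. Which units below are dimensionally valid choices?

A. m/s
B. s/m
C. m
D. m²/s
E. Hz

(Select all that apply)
A

velocity has SI base units: m / s

Checking each option against m / s:
  A. m/s: ✓ matches
  B. s/m: ✗ does not match
  C. m: ✗ does not match
  D. m²/s: ✗ does not match
  E. Hz: ✗ does not match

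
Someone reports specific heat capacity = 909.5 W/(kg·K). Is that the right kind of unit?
No

specific heat capacity has SI base units: m^2 / (s^2 * K)
W/(kg·K) does NOT reduce to m^2 / (s^2 * K); a valid unit for specific heat capacity would be e.g. J/(kg·K).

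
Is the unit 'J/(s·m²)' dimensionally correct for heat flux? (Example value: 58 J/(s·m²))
Yes

heat flux has SI base units: kg / s^3
J/(s·m²) reduces to the same SI base units, so it is a valid unit for heat flux.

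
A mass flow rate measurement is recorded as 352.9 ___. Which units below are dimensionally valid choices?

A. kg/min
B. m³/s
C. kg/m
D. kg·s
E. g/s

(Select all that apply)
A, E

mass flow rate has SI base units: kg / s

Checking each option against kg / s:
  A. kg/min: ✓ matches
  B. m³/s: ✗ does not match
  C. kg/m: ✗ does not match
  D. kg·s: ✗ does not match
  E. g/s: ✓ matches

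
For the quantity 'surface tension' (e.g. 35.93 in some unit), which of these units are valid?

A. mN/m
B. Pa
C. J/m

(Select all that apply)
A

surface tension has SI base units: kg / s^2

Checking each option against kg / s^2:
  A. mN/m: ✓ matches
  B. Pa: ✗ does not match
  C. J/m: ✗ does not match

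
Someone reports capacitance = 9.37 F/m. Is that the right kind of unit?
No

capacitance has SI base units: A^2 * s^4 / (kg * m^2)
F/m does NOT reduce to A^2 * s^4 / (kg * m^2); a valid unit for capacitance would be e.g. F.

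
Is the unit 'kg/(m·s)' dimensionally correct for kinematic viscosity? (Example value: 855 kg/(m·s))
No

kinematic viscosity has SI base units: m^2 / s
kg/(m·s) does NOT reduce to m^2 / s; a valid unit for kinematic viscosity would be e.g. m²/s.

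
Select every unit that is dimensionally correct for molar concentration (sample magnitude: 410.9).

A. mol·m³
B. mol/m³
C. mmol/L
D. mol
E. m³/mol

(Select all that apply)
B, C

molar concentration has SI base units: mol / m^3

Checking each option against mol / m^3:
  A. mol·m³: ✗ does not match
  B. mol/m³: ✓ matches
  C. mmol/L: ✓ matches
  D. mol: ✗ does not match
  E. m³/mol: ✗ does not match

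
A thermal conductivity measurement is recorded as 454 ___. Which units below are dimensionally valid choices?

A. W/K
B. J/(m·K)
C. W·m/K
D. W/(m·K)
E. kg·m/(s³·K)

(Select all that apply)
D, E

thermal conductivity has SI base units: kg * m / (s^3 * K)

Checking each option against kg * m / (s^3 * K):
  A. W/K: ✗ does not match
  B. J/(m·K): ✗ does not match
  C. W·m/K: ✗ does not match
  D. W/(m·K): ✓ matches
  E. kg·m/(s³·K): ✓ matches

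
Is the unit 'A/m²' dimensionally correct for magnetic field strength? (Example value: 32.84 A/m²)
No

magnetic field strength has SI base units: A / m
A/m² does NOT reduce to A / m; a valid unit for magnetic field strength would be e.g. A/m.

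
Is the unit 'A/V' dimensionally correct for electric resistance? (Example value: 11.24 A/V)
No

electric resistance has SI base units: kg * m^2 / (A^2 * s^3)
A/V does NOT reduce to kg * m^2 / (A^2 * s^3); a valid unit for electric resistance would be e.g. Ω.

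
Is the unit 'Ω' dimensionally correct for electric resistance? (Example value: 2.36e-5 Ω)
Yes

electric resistance has SI base units: kg * m^2 / (A^2 * s^3)
Ω reduces to the same SI base units, so it is a valid unit for electric resistance.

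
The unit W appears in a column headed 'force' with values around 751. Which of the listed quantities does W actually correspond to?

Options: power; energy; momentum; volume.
power

force should have units dimensionally equivalent to kg * m / s^2 (e.g. N).
The given unit 'W' reduces to kg * m^2 / s^3. Of the listed options, that is the dimensionality of power.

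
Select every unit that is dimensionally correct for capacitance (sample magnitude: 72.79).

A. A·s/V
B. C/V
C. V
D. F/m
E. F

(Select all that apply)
A, B, E

capacitance has SI base units: A^2 * s^4 / (kg * m^2)

Checking each option against A^2 * s^4 / (kg * m^2):
  A. A·s/V: ✓ matches
  B. C/V: ✓ matches
  C. V: ✗ does not match
  D. F/m: ✗ does not match
  E. F: ✓ matches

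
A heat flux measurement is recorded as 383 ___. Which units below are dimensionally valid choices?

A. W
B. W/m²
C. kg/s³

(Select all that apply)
B, C

heat flux has SI base units: kg / s^3

Checking each option against kg / s^3:
  A. W: ✗ does not match
  B. W/m²: ✓ matches
  C. kg/s³: ✓ matches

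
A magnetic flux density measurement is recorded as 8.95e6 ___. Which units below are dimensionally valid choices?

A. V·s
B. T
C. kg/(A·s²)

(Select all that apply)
B, C

magnetic flux density has SI base units: kg / (A * s^2)

Checking each option against kg / (A * s^2):
  A. V·s: ✗ does not match
  B. T: ✓ matches
  C. kg/(A·s²): ✓ matches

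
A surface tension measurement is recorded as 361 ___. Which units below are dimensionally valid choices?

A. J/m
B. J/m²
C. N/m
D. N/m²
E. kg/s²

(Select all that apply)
B, C, E

surface tension has SI base units: kg / s^2

Checking each option against kg / s^2:
  A. J/m: ✗ does not match
  B. J/m²: ✓ matches
  C. N/m: ✓ matches
  D. N/m²: ✗ does not match
  E. kg/s²: ✓ matches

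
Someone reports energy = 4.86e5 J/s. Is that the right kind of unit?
No

energy has SI base units: kg * m^2 / s^2
J/s does NOT reduce to kg * m^2 / s^2; a valid unit for energy would be e.g. J.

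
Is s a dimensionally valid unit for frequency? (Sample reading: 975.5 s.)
No

frequency has SI base units: 1 / s
s does NOT reduce to 1 / s; a valid unit for frequency would be e.g. Hz.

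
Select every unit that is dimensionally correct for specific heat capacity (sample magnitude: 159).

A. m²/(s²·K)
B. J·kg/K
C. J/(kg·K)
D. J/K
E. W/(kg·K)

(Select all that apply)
A, C

specific heat capacity has SI base units: m^2 / (s^2 * K)

Checking each option against m^2 / (s^2 * K):
  A. m²/(s²·K): ✓ matches
  B. J·kg/K: ✗ does not match
  C. J/(kg·K): ✓ matches
  D. J/K: ✗ does not match
  E. W/(kg·K): ✗ does not match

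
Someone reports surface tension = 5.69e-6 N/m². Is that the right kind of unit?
No

surface tension has SI base units: kg / s^2
N/m² does NOT reduce to kg / s^2; a valid unit for surface tension would be e.g. N/m.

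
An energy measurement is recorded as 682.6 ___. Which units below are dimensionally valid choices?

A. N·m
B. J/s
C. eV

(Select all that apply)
A, C

energy has SI base units: kg * m^2 / s^2

Checking each option against kg * m^2 / s^2:
  A. N·m: ✓ matches
  B. J/s: ✗ does not match
  C. eV: ✓ matches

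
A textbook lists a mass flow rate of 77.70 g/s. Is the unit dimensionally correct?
Yes

mass flow rate has SI base units: kg / s
g/s reduces to the same SI base units, so it is a valid unit for mass flow rate.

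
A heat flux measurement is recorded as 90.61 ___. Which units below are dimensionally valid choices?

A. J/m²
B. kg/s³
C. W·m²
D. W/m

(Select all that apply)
B

heat flux has SI base units: kg / s^3

Checking each option against kg / s^3:
  A. J/m²: ✗ does not match
  B. kg/s³: ✓ matches
  C. W·m²: ✗ does not match
  D. W/m: ✗ does not match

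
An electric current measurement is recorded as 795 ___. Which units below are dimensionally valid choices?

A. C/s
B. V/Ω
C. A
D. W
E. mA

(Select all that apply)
A, B, C, E

electric current has SI base units: A

Checking each option against A:
  A. C/s: ✓ matches
  B. V/Ω: ✓ matches
  C. A: ✓ matches
  D. W: ✗ does not match
  E. mA: ✓ matches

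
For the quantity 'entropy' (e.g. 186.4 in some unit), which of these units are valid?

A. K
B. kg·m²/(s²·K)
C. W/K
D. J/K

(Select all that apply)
B, D

entropy has SI base units: kg * m^2 / (s^2 * K)

Checking each option against kg * m^2 / (s^2 * K):
  A. K: ✗ does not match
  B. kg·m²/(s²·K): ✓ matches
  C. W/K: ✗ does not match
  D. J/K: ✓ matches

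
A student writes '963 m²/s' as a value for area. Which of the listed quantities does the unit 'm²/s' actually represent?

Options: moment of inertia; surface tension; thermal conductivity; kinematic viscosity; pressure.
kinematic viscosity

area should have units dimensionally equivalent to m^2 (e.g. m²).
The given unit 'm²/s' reduces to m^2 / s. Of the listed options, that is the dimensionality of kinematic viscosity.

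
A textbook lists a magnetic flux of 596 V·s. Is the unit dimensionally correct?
Yes

magnetic flux has SI base units: kg * m^2 / (A * s^2)
V·s reduces to the same SI base units, so it is a valid unit for magnetic flux.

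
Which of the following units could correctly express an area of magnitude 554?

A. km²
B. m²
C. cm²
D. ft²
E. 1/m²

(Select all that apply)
A, B, C, D

area has SI base units: m^2

Checking each option against m^2:
  A. km²: ✓ matches
  B. m²: ✓ matches
  C. cm²: ✓ matches
  D. ft²: ✓ matches
  E. 1/m²: ✗ does not match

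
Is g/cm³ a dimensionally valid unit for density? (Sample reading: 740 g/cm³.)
Yes

density has SI base units: kg / m^3
g/cm³ reduces to the same SI base units, so it is a valid unit for density.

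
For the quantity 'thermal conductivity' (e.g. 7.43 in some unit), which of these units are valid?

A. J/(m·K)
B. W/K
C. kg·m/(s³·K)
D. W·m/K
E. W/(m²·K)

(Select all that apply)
C

thermal conductivity has SI base units: kg * m / (s^3 * K)

Checking each option against kg * m / (s^3 * K):
  A. J/(m·K): ✗ does not match
  B. W/K: ✗ does not match
  C. kg·m/(s³·K): ✓ matches
  D. W·m/K: ✗ does not match
  E. W/(m²·K): ✗ does not match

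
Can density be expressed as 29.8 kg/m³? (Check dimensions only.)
Yes

density has SI base units: kg / m^3
kg/m³ reduces to the same SI base units, so it is a valid unit for density.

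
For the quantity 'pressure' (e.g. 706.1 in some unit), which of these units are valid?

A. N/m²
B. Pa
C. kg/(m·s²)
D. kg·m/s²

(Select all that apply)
A, B, C

pressure has SI base units: kg / (m * s^2)

Checking each option against kg / (m * s^2):
  A. N/m²: ✓ matches
  B. Pa: ✓ matches
  C. kg/(m·s²): ✓ matches
  D. kg·m/s²: ✗ does not match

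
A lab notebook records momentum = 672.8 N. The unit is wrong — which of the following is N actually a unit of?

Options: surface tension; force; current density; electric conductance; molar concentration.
force

momentum should have units dimensionally equivalent to kg * m / s (e.g. kg·m/s).
The given unit 'N' reduces to kg * m / s^2. Of the listed options, that is the dimensionality of force.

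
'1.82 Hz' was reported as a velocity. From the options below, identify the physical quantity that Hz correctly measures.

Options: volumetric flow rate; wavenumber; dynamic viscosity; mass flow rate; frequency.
frequency

velocity should have units dimensionally equivalent to m / s (e.g. m/s).
The given unit 'Hz' reduces to 1 / s. Of the listed options, that is the dimensionality of frequency.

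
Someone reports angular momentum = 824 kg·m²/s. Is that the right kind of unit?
Yes

angular momentum has SI base units: kg * m^2 / s
kg·m²/s reduces to the same SI base units, so it is a valid unit for angular momentum.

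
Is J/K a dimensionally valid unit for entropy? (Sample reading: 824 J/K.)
Yes

entropy has SI base units: kg * m^2 / (s^2 * K)
J/K reduces to the same SI base units, so it is a valid unit for entropy.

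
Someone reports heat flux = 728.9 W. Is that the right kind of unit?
No

heat flux has SI base units: kg / s^3
W does NOT reduce to kg / s^3; a valid unit for heat flux would be e.g. W/m².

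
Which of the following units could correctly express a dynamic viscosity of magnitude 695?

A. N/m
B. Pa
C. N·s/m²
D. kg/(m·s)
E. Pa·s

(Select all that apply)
C, D, E

dynamic viscosity has SI base units: kg / (m * s)

Checking each option against kg / (m * s):
  A. N/m: ✗ does not match
  B. Pa: ✗ does not match
  C. N·s/m²: ✓ matches
  D. kg/(m·s): ✓ matches
  E. Pa·s: ✓ matches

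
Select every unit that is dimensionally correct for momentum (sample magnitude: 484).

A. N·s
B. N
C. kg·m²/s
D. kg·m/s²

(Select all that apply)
A

momentum has SI base units: kg * m / s

Checking each option against kg * m / s:
  A. N·s: ✓ matches
  B. N: ✗ does not match
  C. kg·m²/s: ✗ does not match
  D. kg·m/s²: ✗ does not match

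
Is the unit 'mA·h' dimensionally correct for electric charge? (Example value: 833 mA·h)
Yes

electric charge has SI base units: A * s
mA·h reduces to the same SI base units, so it is a valid unit for electric charge.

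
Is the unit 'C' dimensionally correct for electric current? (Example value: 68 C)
No

electric current has SI base units: A
C does NOT reduce to A; a valid unit for electric current would be e.g. A.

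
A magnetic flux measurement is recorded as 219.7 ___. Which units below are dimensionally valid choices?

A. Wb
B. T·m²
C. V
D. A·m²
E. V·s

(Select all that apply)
A, B, E

magnetic flux has SI base units: kg * m^2 / (A * s^2)

Checking each option against kg * m^2 / (A * s^2):
  A. Wb: ✓ matches
  B. T·m²: ✓ matches
  C. V: ✗ does not match
  D. A·m²: ✗ does not match
  E. V·s: ✓ matches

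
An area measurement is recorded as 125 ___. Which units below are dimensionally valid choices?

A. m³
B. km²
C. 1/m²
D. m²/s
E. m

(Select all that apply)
B

area has SI base units: m^2

Checking each option against m^2:
  A. m³: ✗ does not match
  B. km²: ✓ matches
  C. 1/m²: ✗ does not match
  D. m²/s: ✗ does not match
  E. m: ✗ does not match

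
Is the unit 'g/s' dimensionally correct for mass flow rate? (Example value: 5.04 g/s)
Yes

mass flow rate has SI base units: kg / s
g/s reduces to the same SI base units, so it is a valid unit for mass flow rate.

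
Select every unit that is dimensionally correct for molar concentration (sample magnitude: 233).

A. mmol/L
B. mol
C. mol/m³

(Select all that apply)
A, C

molar concentration has SI base units: mol / m^3

Checking each option against mol / m^3:
  A. mmol/L: ✓ matches
  B. mol: ✗ does not match
  C. mol/m³: ✓ matches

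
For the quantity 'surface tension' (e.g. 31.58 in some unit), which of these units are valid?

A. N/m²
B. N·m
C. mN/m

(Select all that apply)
C

surface tension has SI base units: kg / s^2

Checking each option against kg / s^2:
  A. N/m²: ✗ does not match
  B. N·m: ✗ does not match
  C. mN/m: ✓ matches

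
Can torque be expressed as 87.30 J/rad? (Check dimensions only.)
Yes

torque has SI base units: kg * m^2 / s^2
J/rad reduces to the same SI base units, so it is a valid unit for torque.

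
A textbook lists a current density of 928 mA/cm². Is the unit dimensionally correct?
Yes

current density has SI base units: A / m^2
mA/cm² reduces to the same SI base units, so it is a valid unit for current density.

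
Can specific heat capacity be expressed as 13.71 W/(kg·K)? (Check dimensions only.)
No

specific heat capacity has SI base units: m^2 / (s^2 * K)
W/(kg·K) does NOT reduce to m^2 / (s^2 * K); a valid unit for specific heat capacity would be e.g. J/(kg·K).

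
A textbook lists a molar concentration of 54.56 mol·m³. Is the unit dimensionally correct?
No

molar concentration has SI base units: mol / m^3
mol·m³ does NOT reduce to mol / m^3; a valid unit for molar concentration would be e.g. mol/m³.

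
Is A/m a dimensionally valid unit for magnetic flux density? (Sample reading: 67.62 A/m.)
No

magnetic flux density has SI base units: kg / (A * s^2)
A/m does NOT reduce to kg / (A * s^2); a valid unit for magnetic flux density would be e.g. T.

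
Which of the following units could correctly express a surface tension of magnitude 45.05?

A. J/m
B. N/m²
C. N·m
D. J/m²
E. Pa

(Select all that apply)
D

surface tension has SI base units: kg / s^2

Checking each option against kg / s^2:
  A. J/m: ✗ does not match
  B. N/m²: ✗ does not match
  C. N·m: ✗ does not match
  D. J/m²: ✓ matches
  E. Pa: ✗ does not match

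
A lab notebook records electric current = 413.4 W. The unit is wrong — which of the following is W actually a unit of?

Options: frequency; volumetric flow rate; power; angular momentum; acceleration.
power

electric current should have units dimensionally equivalent to A (e.g. A).
The given unit 'W' reduces to kg * m^2 / s^3. Of the listed options, that is the dimensionality of power.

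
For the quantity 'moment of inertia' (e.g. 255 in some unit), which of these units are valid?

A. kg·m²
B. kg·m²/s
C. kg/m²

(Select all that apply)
A

moment of inertia has SI base units: kg * m^2

Checking each option against kg * m^2:
  A. kg·m²: ✓ matches
  B. kg·m²/s: ✗ does not match
  C. kg/m²: ✗ does not match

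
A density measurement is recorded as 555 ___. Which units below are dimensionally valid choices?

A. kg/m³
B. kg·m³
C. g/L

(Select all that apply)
A, C

density has SI base units: kg / m^3

Checking each option against kg / m^3:
  A. kg/m³: ✓ matches
  B. kg·m³: ✗ does not match
  C. g/L: ✓ matches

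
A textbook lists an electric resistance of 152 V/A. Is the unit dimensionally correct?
Yes

electric resistance has SI base units: kg * m^2 / (A^2 * s^3)
V/A reduces to the same SI base units, so it is a valid unit for electric resistance.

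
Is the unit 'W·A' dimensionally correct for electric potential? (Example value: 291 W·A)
No

electric potential has SI base units: kg * m^2 / (A * s^3)
W·A does NOT reduce to kg * m^2 / (A * s^3); a valid unit for electric potential would be e.g. V.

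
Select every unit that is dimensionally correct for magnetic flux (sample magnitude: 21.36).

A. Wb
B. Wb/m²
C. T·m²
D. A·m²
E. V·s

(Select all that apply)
A, C, E

magnetic flux has SI base units: kg * m^2 / (A * s^2)

Checking each option against kg * m^2 / (A * s^2):
  A. Wb: ✓ matches
  B. Wb/m²: ✗ does not match
  C. T·m²: ✓ matches
  D. A·m²: ✗ does not match
  E. V·s: ✓ matches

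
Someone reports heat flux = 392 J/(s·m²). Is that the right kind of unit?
Yes

heat flux has SI base units: kg / s^3
J/(s·m²) reduces to the same SI base units, so it is a valid unit for heat flux.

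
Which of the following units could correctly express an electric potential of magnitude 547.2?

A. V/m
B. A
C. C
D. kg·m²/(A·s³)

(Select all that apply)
D

electric potential has SI base units: kg * m^2 / (A * s^3)

Checking each option against kg * m^2 / (A * s^3):
  A. V/m: ✗ does not match
  B. A: ✗ does not match
  C. C: ✗ does not match
  D. kg·m²/(A·s³): ✓ matches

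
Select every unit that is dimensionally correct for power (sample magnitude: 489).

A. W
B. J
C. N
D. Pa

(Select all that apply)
A

power has SI base units: kg * m^2 / s^3

Checking each option against kg * m^2 / s^3:
  A. W: ✓ matches
  B. J: ✗ does not match
  C. N: ✗ does not match
  D. Pa: ✗ does not match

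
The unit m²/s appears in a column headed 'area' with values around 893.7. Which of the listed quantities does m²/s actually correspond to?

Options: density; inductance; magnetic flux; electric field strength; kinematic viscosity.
kinematic viscosity

area should have units dimensionally equivalent to m^2 (e.g. m²).
The given unit 'm²/s' reduces to m^2 / s. Of the listed options, that is the dimensionality of kinematic viscosity.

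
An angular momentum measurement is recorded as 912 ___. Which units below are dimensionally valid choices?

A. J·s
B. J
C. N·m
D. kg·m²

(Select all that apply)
A

angular momentum has SI base units: kg * m^2 / s

Checking each option against kg * m^2 / s:
  A. J·s: ✓ matches
  B. J: ✗ does not match
  C. N·m: ✗ does not match
  D. kg·m²: ✗ does not match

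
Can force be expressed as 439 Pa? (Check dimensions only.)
No

force has SI base units: kg * m / s^2
Pa does NOT reduce to kg * m / s^2; a valid unit for force would be e.g. N.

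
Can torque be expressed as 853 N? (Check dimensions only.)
No

torque has SI base units: kg * m^2 / s^2
N does NOT reduce to kg * m^2 / s^2; a valid unit for torque would be e.g. N·m.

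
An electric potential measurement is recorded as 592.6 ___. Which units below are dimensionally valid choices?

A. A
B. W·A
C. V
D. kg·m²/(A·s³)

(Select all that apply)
C, D

electric potential has SI base units: kg * m^2 / (A * s^3)

Checking each option against kg * m^2 / (A * s^3):
  A. A: ✗ does not match
  B. W·A: ✗ does not match
  C. V: ✓ matches
  D. kg·m²/(A·s³): ✓ matches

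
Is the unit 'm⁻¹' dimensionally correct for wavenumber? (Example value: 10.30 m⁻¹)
Yes

wavenumber has SI base units: 1 / m
m⁻¹ reduces to the same SI base units, so it is a valid unit for wavenumber.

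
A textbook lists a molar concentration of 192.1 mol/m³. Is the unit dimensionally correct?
Yes

molar concentration has SI base units: mol / m^3
mol/m³ reduces to the same SI base units, so it is a valid unit for molar concentration.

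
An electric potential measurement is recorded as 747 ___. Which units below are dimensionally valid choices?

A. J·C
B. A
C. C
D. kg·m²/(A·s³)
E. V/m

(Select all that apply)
D

electric potential has SI base units: kg * m^2 / (A * s^3)

Checking each option against kg * m^2 / (A * s^3):
  A. J·C: ✗ does not match
  B. A: ✗ does not match
  C. C: ✗ does not match
  D. kg·m²/(A·s³): ✓ matches
  E. V/m: ✗ does not match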